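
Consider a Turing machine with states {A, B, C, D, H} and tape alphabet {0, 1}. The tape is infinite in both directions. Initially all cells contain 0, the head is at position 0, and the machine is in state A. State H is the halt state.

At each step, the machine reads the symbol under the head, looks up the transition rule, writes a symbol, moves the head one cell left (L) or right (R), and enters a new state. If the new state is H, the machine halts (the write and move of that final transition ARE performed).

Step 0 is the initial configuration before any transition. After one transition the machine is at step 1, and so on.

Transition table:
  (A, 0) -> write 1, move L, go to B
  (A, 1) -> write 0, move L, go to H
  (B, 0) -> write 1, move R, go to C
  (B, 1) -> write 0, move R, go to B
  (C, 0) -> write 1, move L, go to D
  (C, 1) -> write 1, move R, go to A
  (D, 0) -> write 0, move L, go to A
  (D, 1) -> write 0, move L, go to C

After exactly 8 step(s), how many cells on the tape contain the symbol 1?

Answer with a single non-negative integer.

Step 1: in state A at pos 0, read 0 -> (A,0)->write 1,move L,goto B. Now: state=B, head=-1, tape[-2..1]=0010 (head:  ^)
Step 2: in state B at pos -1, read 0 -> (B,0)->write 1,move R,goto C. Now: state=C, head=0, tape[-2..1]=0110 (head:   ^)
Step 3: in state C at pos 0, read 1 -> (C,1)->write 1,move R,goto A. Now: state=A, head=1, tape[-2..2]=01100 (head:    ^)
Step 4: in state A at pos 1, read 0 -> (A,0)->write 1,move L,goto B. Now: state=B, head=0, tape[-2..2]=01110 (head:   ^)
Step 5: in state B at pos 0, read 1 -> (B,1)->write 0,move R,goto B. Now: state=B, head=1, tape[-2..2]=01010 (head:    ^)
Step 6: in state B at pos 1, read 1 -> (B,1)->write 0,move R,goto B. Now: state=B, head=2, tape[-2..3]=010000 (head:     ^)
Step 7: in state B at pos 2, read 0 -> (B,0)->write 1,move R,goto C. Now: state=C, head=3, tape[-2..4]=0100100 (head:      ^)
Step 8: in state C at pos 3, read 0 -> (C,0)->write 1,move L,goto D. Now: state=D, head=2, tape[-2..4]=0100110 (head:     ^)
Cells containing 1 after step 8: {-1, 2, 3} -> 3 cell(s)

Answer: 3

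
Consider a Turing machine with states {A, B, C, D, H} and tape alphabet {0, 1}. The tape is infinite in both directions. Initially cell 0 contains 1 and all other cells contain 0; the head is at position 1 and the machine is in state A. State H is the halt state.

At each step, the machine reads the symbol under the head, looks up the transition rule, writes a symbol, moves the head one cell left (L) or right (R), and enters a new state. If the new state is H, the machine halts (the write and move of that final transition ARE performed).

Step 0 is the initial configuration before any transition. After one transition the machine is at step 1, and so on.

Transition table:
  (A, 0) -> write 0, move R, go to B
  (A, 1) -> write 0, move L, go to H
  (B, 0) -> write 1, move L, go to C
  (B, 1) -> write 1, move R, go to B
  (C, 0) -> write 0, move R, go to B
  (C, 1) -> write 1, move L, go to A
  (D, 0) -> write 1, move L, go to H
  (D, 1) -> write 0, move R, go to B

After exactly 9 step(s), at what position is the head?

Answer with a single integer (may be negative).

Step 1: in state A at pos 1, read 0 -> (A,0)->write 0,move R,goto B. Now: state=B, head=2, tape[-1..3]=01000 (head:    ^)
Step 2: in state B at pos 2, read 0 -> (B,0)->write 1,move L,goto C. Now: state=C, head=1, tape[-1..3]=01010 (head:   ^)
Step 3: in state C at pos 1, read 0 -> (C,0)->write 0,move R,goto B. Now: state=B, head=2, tape[-1..3]=01010 (head:    ^)
Step 4: in state B at pos 2, read 1 -> (B,1)->write 1,move R,goto B. Now: state=B, head=3, tape[-1..4]=010100 (head:     ^)
Step 5: in state B at pos 3, read 0 -> (B,0)->write 1,move L,goto C. Now: state=C, head=2, tape[-1..4]=010110 (head:    ^)
Step 6: in state C at pos 2, read 1 -> (C,1)->write 1,move L,goto A. Now: state=A, head=1, tape[-1..4]=010110 (head:   ^)
Step 7: in state A at pos 1, read 0 -> (A,0)->write 0,move R,goto B. Now: state=B, head=2, tape[-1..4]=010110 (head:    ^)
Step 8: in state B at pos 2, read 1 -> (B,1)->write 1,move R,goto B. Now: state=B, head=3, tape[-1..4]=010110 (head:     ^)
Step 9: in state B at pos 3, read 1 -> (B,1)->write 1,move R,goto B. Now: state=B, head=4, tape[-1..5]=0101100 (head:      ^)

Answer: 4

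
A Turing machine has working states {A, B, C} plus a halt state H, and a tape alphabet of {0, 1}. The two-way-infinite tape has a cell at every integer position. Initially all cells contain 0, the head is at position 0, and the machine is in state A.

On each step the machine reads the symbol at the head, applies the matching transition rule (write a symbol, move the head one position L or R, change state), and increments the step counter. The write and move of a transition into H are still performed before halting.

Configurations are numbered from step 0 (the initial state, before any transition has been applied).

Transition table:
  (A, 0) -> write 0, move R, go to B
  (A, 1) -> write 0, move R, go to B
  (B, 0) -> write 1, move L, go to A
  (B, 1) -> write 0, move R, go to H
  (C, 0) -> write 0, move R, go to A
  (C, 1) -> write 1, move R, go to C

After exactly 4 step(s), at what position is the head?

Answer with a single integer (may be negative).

Answer: 2

Derivation:
Step 1: in state A at pos 0, read 0 -> (A,0)->write 0,move R,goto B. Now: state=B, head=1, tape[-1..2]=0000 (head:   ^)
Step 2: in state B at pos 1, read 0 -> (B,0)->write 1,move L,goto A. Now: state=A, head=0, tape[-1..2]=0010 (head:  ^)
Step 3: in state A at pos 0, read 0 -> (A,0)->write 0,move R,goto B. Now: state=B, head=1, tape[-1..2]=0010 (head:   ^)
Step 4: in state B at pos 1, read 1 -> (B,1)->write 0,move R,goto H. Now: state=H, head=2, tape[-1..3]=00000 (head:    ^)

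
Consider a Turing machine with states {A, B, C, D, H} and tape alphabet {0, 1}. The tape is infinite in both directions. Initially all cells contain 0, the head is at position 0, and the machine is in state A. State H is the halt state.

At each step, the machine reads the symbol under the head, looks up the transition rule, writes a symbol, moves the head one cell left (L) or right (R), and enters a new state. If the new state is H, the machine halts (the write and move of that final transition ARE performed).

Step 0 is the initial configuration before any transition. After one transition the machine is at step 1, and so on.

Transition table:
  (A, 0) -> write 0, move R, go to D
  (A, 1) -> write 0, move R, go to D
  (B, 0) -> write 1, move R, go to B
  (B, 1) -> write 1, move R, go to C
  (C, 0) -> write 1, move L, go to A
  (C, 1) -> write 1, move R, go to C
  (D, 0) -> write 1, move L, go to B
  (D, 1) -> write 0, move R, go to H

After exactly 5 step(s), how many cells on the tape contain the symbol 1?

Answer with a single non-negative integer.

Answer: 3

Derivation:
Step 1: in state A at pos 0, read 0 -> (A,0)->write 0,move R,goto D. Now: state=D, head=1, tape[-1..2]=0000 (head:   ^)
Step 2: in state D at pos 1, read 0 -> (D,0)->write 1,move L,goto B. Now: state=B, head=0, tape[-1..2]=0010 (head:  ^)
Step 3: in state B at pos 0, read 0 -> (B,0)->write 1,move R,goto B. Now: state=B, head=1, tape[-1..2]=0110 (head:   ^)
Step 4: in state B at pos 1, read 1 -> (B,1)->write 1,move R,goto C. Now: state=C, head=2, tape[-1..3]=01100 (head:    ^)
Step 5: in state C at pos 2, read 0 -> (C,0)->write 1,move L,goto A. Now: state=A, head=1, tape[-1..3]=01110 (head:   ^)
Cells containing 1 after step 5: {0, 1, 2} -> 3 cell(s)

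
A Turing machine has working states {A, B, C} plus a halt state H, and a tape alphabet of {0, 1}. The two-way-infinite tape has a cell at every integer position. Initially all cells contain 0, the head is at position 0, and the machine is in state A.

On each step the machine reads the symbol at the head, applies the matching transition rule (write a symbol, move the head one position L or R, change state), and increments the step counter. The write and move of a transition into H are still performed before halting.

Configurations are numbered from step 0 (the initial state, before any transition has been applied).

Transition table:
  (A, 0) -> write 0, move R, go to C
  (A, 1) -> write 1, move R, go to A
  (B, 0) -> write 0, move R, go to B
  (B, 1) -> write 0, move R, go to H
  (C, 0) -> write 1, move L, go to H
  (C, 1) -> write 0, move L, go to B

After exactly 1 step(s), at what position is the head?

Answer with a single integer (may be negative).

Answer: 1

Derivation:
Step 1: in state A at pos 0, read 0 -> (A,0)->write 0,move R,goto C. Now: state=C, head=1, tape[-1..2]=0000 (head:   ^)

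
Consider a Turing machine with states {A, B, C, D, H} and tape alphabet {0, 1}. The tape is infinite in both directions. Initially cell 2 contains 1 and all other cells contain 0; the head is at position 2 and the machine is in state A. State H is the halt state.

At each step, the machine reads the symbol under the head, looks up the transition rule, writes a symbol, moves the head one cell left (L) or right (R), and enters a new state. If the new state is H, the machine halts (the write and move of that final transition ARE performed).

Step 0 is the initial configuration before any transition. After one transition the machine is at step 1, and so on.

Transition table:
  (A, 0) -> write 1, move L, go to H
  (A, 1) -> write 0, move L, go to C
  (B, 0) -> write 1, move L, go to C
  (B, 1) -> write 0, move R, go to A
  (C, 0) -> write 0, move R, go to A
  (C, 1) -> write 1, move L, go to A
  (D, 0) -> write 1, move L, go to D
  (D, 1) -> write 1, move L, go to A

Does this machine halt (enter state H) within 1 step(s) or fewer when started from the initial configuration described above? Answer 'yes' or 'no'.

Step 1: in state A at pos 2, read 1 -> (A,1)->write 0,move L,goto C. Now: state=C, head=1, tape[0..3]=0000 (head:  ^)
After 1 step(s): state = C (not H) -> not halted within 1 -> no

Answer: no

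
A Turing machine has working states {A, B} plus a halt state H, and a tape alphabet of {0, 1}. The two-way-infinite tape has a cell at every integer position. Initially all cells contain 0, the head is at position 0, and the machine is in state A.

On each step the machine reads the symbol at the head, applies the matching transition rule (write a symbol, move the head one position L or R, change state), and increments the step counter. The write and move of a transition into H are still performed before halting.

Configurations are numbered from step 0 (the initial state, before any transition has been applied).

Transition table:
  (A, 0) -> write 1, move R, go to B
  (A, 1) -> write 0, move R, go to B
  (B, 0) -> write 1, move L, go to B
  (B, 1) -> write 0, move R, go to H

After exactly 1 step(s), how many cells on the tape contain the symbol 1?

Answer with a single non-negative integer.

Answer: 1

Derivation:
Step 1: in state A at pos 0, read 0 -> (A,0)->write 1,move R,goto B. Now: state=B, head=1, tape[-1..2]=0100 (head:   ^)
Cells containing 1 after step 1: {0} -> 1 cell(s)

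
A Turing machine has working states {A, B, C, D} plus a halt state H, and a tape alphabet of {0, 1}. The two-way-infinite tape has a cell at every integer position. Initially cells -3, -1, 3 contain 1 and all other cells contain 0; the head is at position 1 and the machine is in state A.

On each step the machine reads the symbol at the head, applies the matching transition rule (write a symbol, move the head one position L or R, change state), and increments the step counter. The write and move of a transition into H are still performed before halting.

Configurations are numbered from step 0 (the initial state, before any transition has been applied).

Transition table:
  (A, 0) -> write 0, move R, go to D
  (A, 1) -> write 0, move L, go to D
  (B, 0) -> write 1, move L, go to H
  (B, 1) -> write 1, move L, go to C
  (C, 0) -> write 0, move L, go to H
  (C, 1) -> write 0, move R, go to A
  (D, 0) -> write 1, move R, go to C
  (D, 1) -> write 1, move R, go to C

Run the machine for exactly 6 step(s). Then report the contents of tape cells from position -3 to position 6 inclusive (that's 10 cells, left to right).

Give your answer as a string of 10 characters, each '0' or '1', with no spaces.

Answer: 1010010010

Derivation:
Step 1: in state A at pos 1, read 0 -> (A,0)->write 0,move R,goto D. Now: state=D, head=2, tape[-4..4]=010100010 (head:       ^)
Step 2: in state D at pos 2, read 0 -> (D,0)->write 1,move R,goto C. Now: state=C, head=3, tape[-4..4]=010100110 (head:        ^)
Step 3: in state C at pos 3, read 1 -> (C,1)->write 0,move R,goto A. Now: state=A, head=4, tape[-4..5]=0101001000 (head:         ^)
Step 4: in state A at pos 4, read 0 -> (A,0)->write 0,move R,goto D. Now: state=D, head=5, tape[-4..6]=01010010000 (head:          ^)
Step 5: in state D at pos 5, read 0 -> (D,0)->write 1,move R,goto C. Now: state=C, head=6, tape[-4..7]=010100100100 (head:           ^)
Step 6: in state C at pos 6, read 0 -> (C,0)->write 0,move L,goto H. Now: state=H, head=5, tape[-4..7]=010100100100 (head:          ^)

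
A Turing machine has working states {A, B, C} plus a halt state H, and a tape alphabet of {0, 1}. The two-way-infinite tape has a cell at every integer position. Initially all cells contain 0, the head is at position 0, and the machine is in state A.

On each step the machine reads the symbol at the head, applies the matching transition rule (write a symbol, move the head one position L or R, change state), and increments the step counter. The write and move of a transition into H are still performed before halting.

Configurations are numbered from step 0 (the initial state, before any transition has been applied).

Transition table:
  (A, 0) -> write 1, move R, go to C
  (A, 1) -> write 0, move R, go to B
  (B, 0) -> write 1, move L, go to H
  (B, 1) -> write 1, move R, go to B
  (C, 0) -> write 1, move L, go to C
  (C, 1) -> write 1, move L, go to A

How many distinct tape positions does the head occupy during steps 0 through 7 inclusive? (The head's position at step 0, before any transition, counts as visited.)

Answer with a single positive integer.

Answer: 3

Derivation:
Step 1: in state A at pos 0, read 0 -> (A,0)->write 1,move R,goto C. Now: state=C, head=1, tape[-1..2]=0100 (head:   ^)
Step 2: in state C at pos 1, read 0 -> (C,0)->write 1,move L,goto C. Now: state=C, head=0, tape[-1..2]=0110 (head:  ^)
Step 3: in state C at pos 0, read 1 -> (C,1)->write 1,move L,goto A. Now: state=A, head=-1, tape[-2..2]=00110 (head:  ^)
Step 4: in state A at pos -1, read 0 -> (A,0)->write 1,move R,goto C. Now: state=C, head=0, tape[-2..2]=01110 (head:   ^)
Step 5: in state C at pos 0, read 1 -> (C,1)->write 1,move L,goto A. Now: state=A, head=-1, tape[-2..2]=01110 (head:  ^)
Step 6: in state A at pos -1, read 1 -> (A,1)->write 0,move R,goto B. Now: state=B, head=0, tape[-2..2]=00110 (head:   ^)
Step 7: in state B at pos 0, read 1 -> (B,1)->write 1,move R,goto B. Now: state=B, head=1, tape[-2..2]=00110 (head:    ^)
Head positions at steps 0..7: starting at 0, distinct positions visited = {-1, 0, 1} -> 3 position(s)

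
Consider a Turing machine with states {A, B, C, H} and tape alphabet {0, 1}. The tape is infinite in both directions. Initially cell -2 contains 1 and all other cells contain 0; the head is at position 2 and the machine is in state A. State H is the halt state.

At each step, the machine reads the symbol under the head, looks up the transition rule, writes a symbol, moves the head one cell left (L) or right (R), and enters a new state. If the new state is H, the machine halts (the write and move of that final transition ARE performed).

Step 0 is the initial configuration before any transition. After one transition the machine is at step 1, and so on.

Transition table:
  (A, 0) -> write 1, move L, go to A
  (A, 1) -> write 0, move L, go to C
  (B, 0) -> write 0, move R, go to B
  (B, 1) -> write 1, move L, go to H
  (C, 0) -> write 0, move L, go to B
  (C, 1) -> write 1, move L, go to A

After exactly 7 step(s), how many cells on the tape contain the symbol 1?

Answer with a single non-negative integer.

Answer: 4

Derivation:
Step 1: in state A at pos 2, read 0 -> (A,0)->write 1,move L,goto A. Now: state=A, head=1, tape[-3..3]=0100010 (head:     ^)
Step 2: in state A at pos 1, read 0 -> (A,0)->write 1,move L,goto A. Now: state=A, head=0, tape[-3..3]=0100110 (head:    ^)
Step 3: in state A at pos 0, read 0 -> (A,0)->write 1,move L,goto A. Now: state=A, head=-1, tape[-3..3]=0101110 (head:   ^)
Step 4: in state A at pos -1, read 0 -> (A,0)->write 1,move L,goto A. Now: state=A, head=-2, tape[-3..3]=0111110 (head:  ^)
Step 5: in state A at pos -2, read 1 -> (A,1)->write 0,move L,goto C. Now: state=C, head=-3, tape[-4..3]=00011110 (head:  ^)
Step 6: in state C at pos -3, read 0 -> (C,0)->write 0,move L,goto B. Now: state=B, head=-4, tape[-5..3]=000011110 (head:  ^)
Step 7: in state B at pos -4, read 0 -> (B,0)->write 0,move R,goto B. Now: state=B, head=-3, tape[-5..3]=000011110 (head:   ^)
Cells containing 1 after step 7: {-1, 0, 1, 2} -> 4 cell(s)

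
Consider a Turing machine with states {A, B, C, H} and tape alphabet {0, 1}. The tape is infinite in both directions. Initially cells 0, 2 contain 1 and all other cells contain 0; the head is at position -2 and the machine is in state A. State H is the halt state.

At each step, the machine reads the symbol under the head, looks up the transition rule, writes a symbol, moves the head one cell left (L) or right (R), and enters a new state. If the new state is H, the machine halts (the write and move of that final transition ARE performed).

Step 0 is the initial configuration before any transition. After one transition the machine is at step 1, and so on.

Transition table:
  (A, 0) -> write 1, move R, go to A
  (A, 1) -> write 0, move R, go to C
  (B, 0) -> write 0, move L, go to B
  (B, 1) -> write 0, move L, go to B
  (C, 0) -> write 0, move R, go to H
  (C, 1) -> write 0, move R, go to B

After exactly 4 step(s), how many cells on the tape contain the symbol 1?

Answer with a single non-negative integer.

Answer: 3

Derivation:
Step 1: in state A at pos -2, read 0 -> (A,0)->write 1,move R,goto A. Now: state=A, head=-1, tape[-3..3]=0101010 (head:   ^)
Step 2: in state A at pos -1, read 0 -> (A,0)->write 1,move R,goto A. Now: state=A, head=0, tape[-3..3]=0111010 (head:    ^)
Step 3: in state A at pos 0, read 1 -> (A,1)->write 0,move R,goto C. Now: state=C, head=1, tape[-3..3]=0110010 (head:     ^)
Step 4: in state C at pos 1, read 0 -> (C,0)->write 0,move R,goto H. Now: state=H, head=2, tape[-3..3]=0110010 (head:      ^)
Cells containing 1 after step 4: {-2, -1, 2} -> 3 cell(s)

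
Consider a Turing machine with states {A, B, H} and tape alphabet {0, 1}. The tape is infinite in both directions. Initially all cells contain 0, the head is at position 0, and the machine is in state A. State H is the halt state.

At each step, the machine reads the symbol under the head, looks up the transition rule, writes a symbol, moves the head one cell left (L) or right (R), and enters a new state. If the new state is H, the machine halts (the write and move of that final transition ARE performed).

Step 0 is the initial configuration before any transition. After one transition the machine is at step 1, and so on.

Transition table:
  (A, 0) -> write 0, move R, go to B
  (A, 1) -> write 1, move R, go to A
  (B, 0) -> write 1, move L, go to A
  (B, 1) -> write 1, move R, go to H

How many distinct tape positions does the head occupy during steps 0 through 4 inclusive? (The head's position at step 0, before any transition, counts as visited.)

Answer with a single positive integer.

Answer: 3

Derivation:
Step 1: in state A at pos 0, read 0 -> (A,0)->write 0,move R,goto B. Now: state=B, head=1, tape[-1..2]=0000 (head:   ^)
Step 2: in state B at pos 1, read 0 -> (B,0)->write 1,move L,goto A. Now: state=A, head=0, tape[-1..2]=0010 (head:  ^)
Step 3: in state A at pos 0, read 0 -> (A,0)->write 0,move R,goto B. Now: state=B, head=1, tape[-1..2]=0010 (head:   ^)
Step 4: in state B at pos 1, read 1 -> (B,1)->write 1,move R,goto H. Now: state=H, head=2, tape[-1..3]=00100 (head:    ^)
Head positions at steps 0..4: starting at 0, distinct positions visited = {0, 1, 2} -> 3 position(s)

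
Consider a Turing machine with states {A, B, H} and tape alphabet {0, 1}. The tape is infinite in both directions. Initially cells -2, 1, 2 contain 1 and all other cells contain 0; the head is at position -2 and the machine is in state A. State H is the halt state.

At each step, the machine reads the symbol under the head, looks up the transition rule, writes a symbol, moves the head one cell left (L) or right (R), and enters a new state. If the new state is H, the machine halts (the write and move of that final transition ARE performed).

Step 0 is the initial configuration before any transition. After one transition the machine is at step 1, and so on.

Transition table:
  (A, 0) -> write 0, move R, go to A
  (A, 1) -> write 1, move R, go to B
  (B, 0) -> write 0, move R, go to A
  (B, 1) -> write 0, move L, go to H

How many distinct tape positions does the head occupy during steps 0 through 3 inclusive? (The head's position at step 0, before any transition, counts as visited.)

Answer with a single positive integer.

Step 1: in state A at pos -2, read 1 -> (A,1)->write 1,move R,goto B. Now: state=B, head=-1, tape[-3..3]=0100110 (head:   ^)
Step 2: in state B at pos -1, read 0 -> (B,0)->write 0,move R,goto A. Now: state=A, head=0, tape[-3..3]=0100110 (head:    ^)
Step 3: in state A at pos 0, read 0 -> (A,0)->write 0,move R,goto A. Now: state=A, head=1, tape[-3..3]=0100110 (head:     ^)
Head positions at steps 0..3: starting at -2, distinct positions visited = {-2, -1, 0, 1} -> 4 position(s)

Answer: 4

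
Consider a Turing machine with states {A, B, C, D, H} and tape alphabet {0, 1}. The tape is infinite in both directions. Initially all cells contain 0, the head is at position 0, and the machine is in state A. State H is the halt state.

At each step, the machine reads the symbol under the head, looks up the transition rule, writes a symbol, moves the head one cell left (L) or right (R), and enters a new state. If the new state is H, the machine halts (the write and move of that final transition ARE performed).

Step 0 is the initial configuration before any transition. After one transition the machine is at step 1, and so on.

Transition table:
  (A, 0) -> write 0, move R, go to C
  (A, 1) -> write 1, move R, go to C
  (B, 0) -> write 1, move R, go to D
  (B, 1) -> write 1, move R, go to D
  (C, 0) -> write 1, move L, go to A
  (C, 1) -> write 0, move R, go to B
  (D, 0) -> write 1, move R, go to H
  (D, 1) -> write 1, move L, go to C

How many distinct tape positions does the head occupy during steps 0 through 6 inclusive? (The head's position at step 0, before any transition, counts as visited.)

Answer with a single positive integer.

Answer: 5

Derivation:
Step 1: in state A at pos 0, read 0 -> (A,0)->write 0,move R,goto C. Now: state=C, head=1, tape[-1..2]=0000 (head:   ^)
Step 2: in state C at pos 1, read 0 -> (C,0)->write 1,move L,goto A. Now: state=A, head=0, tape[-1..2]=0010 (head:  ^)
Step 3: in state A at pos 0, read 0 -> (A,0)->write 0,move R,goto C. Now: state=C, head=1, tape[-1..2]=0010 (head:   ^)
Step 4: in state C at pos 1, read 1 -> (C,1)->write 0,move R,goto B. Now: state=B, head=2, tape[-1..3]=00000 (head:    ^)
Step 5: in state B at pos 2, read 0 -> (B,0)->write 1,move R,goto D. Now: state=D, head=3, tape[-1..4]=000100 (head:     ^)
Step 6: in state D at pos 3, read 0 -> (D,0)->write 1,move R,goto H. Now: state=H, head=4, tape[-1..5]=0001100 (head:      ^)
Head positions at steps 0..6: starting at 0, distinct positions visited = {0, 1, 2, 3, 4} -> 5 position(s)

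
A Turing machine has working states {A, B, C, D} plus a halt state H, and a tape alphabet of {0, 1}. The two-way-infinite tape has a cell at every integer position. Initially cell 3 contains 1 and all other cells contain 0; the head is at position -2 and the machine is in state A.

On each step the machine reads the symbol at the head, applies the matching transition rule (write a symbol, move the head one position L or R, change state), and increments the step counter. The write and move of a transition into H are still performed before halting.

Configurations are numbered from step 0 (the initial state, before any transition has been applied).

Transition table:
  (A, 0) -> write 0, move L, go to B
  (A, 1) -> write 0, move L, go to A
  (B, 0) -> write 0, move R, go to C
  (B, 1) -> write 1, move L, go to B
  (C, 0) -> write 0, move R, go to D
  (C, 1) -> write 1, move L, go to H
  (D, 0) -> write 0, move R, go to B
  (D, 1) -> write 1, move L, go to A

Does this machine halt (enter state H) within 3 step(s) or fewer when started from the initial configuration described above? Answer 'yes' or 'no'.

Step 1: in state A at pos -2, read 0 -> (A,0)->write 0,move L,goto B. Now: state=B, head=-3, tape[-4..4]=000000010 (head:  ^)
Step 2: in state B at pos -3, read 0 -> (B,0)->write 0,move R,goto C. Now: state=C, head=-2, tape[-4..4]=000000010 (head:   ^)
Step 3: in state C at pos -2, read 0 -> (C,0)->write 0,move R,goto D. Now: state=D, head=-1, tape[-4..4]=000000010 (head:    ^)
After 3 step(s): state = D (not H) -> not halted within 3 -> no

Answer: no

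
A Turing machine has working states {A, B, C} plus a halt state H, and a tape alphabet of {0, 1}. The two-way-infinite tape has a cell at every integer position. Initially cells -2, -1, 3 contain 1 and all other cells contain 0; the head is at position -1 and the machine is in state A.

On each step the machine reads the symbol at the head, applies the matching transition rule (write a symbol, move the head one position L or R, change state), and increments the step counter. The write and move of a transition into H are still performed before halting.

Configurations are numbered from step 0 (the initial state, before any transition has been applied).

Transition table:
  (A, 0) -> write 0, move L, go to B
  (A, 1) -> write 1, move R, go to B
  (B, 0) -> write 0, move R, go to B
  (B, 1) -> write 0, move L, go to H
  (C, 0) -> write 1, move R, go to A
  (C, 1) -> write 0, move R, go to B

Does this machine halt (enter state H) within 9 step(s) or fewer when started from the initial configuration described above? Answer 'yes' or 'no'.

Answer: yes

Derivation:
Step 1: in state A at pos -1, read 1 -> (A,1)->write 1,move R,goto B. Now: state=B, head=0, tape[-3..4]=01100010 (head:    ^)
Step 2: in state B at pos 0, read 0 -> (B,0)->write 0,move R,goto B. Now: state=B, head=1, tape[-3..4]=01100010 (head:     ^)
Step 3: in state B at pos 1, read 0 -> (B,0)->write 0,move R,goto B. Now: state=B, head=2, tape[-3..4]=01100010 (head:      ^)
Step 4: in state B at pos 2, read 0 -> (B,0)->write 0,move R,goto B. Now: state=B, head=3, tape[-3..4]=01100010 (head:       ^)
Step 5: in state B at pos 3, read 1 -> (B,1)->write 0,move L,goto H. Now: state=H, head=2, tape[-3..4]=01100000 (head:      ^)
State H reached at step 5; 5 <= 9 -> yes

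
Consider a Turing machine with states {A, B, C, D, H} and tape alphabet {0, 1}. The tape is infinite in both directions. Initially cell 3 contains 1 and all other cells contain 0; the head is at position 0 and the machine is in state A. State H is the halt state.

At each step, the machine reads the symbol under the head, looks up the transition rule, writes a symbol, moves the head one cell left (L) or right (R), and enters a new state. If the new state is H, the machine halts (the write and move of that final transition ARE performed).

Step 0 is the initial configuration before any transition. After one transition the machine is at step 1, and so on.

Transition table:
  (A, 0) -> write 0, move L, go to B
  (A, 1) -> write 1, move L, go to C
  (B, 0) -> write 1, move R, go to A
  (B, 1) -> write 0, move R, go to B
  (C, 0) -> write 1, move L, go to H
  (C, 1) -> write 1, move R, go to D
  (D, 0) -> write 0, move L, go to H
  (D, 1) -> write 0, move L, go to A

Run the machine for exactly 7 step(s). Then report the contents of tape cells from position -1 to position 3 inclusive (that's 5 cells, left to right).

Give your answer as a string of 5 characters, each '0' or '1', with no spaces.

Answer: 00001

Derivation:
Step 1: in state A at pos 0, read 0 -> (A,0)->write 0,move L,goto B. Now: state=B, head=-1, tape[-2..4]=0000010 (head:  ^)
Step 2: in state B at pos -1, read 0 -> (B,0)->write 1,move R,goto A. Now: state=A, head=0, tape[-2..4]=0100010 (head:   ^)
Step 3: in state A at pos 0, read 0 -> (A,0)->write 0,move L,goto B. Now: state=B, head=-1, tape[-2..4]=0100010 (head:  ^)
Step 4: in state B at pos -1, read 1 -> (B,1)->write 0,move R,goto B. Now: state=B, head=0, tape[-2..4]=0000010 (head:   ^)
Step 5: in state B at pos 0, read 0 -> (B,0)->write 1,move R,goto A. Now: state=A, head=1, tape[-2..4]=0010010 (head:    ^)
Step 6: in state A at pos 1, read 0 -> (A,0)->write 0,move L,goto B. Now: state=B, head=0, tape[-2..4]=0010010 (head:   ^)
Step 7: in state B at pos 0, read 1 -> (B,1)->write 0,move R,goto B. Now: state=B, head=1, tape[-2..4]=0000010 (head:    ^)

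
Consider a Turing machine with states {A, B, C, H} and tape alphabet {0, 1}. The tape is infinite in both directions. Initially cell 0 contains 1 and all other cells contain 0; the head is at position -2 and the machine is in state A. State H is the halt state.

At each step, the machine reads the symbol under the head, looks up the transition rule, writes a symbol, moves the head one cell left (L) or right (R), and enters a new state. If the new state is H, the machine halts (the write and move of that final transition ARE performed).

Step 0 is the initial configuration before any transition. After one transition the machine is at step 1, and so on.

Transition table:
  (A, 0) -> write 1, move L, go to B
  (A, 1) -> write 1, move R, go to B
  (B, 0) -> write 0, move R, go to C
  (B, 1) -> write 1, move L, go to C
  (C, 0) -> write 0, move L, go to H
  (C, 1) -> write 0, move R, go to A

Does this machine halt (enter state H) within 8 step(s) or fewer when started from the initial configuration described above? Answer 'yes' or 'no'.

Answer: no

Derivation:
Step 1: in state A at pos -2, read 0 -> (A,0)->write 1,move L,goto B. Now: state=B, head=-3, tape[-4..1]=001010 (head:  ^)
Step 2: in state B at pos -3, read 0 -> (B,0)->write 0,move R,goto C. Now: state=C, head=-2, tape[-4..1]=001010 (head:   ^)
Step 3: in state C at pos -2, read 1 -> (C,1)->write 0,move R,goto A. Now: state=A, head=-1, tape[-4..1]=000010 (head:    ^)
Step 4: in state A at pos -1, read 0 -> (A,0)->write 1,move L,goto B. Now: state=B, head=-2, tape[-4..1]=000110 (head:   ^)
Step 5: in state B at pos -2, read 0 -> (B,0)->write 0,move R,goto C. Now: state=C, head=-1, tape[-4..1]=000110 (head:    ^)
Step 6: in state C at pos -1, read 1 -> (C,1)->write 0,move R,goto A. Now: state=A, head=0, tape[-4..1]=000010 (head:     ^)
Step 7: in state A at pos 0, read 1 -> (A,1)->write 1,move R,goto B. Now: state=B, head=1, tape[-4..2]=0000100 (head:      ^)
Step 8: in state B at pos 1, read 0 -> (B,0)->write 0,move R,goto C. Now: state=C, head=2, tape[-4..3]=00001000 (head:       ^)
After 8 step(s): state = C (not H) -> not halted within 8 -> no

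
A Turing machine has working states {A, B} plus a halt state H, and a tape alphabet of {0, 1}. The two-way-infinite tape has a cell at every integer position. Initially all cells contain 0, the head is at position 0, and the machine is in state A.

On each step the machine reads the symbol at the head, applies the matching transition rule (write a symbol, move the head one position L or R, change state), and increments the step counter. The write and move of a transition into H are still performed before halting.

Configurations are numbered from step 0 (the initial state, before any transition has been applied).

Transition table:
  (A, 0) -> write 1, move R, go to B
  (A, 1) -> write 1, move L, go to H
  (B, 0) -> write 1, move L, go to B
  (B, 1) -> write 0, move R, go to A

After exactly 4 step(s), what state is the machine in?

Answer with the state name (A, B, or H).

Step 1: in state A at pos 0, read 0 -> (A,0)->write 1,move R,goto B. Now: state=B, head=1, tape[-1..2]=0100 (head:   ^)
Step 2: in state B at pos 1, read 0 -> (B,0)->write 1,move L,goto B. Now: state=B, head=0, tape[-1..2]=0110 (head:  ^)
Step 3: in state B at pos 0, read 1 -> (B,1)->write 0,move R,goto A. Now: state=A, head=1, tape[-1..2]=0010 (head:   ^)
Step 4: in state A at pos 1, read 1 -> (A,1)->write 1,move L,goto H. Now: state=H, head=0, tape[-1..2]=0010 (head:  ^)

Answer: H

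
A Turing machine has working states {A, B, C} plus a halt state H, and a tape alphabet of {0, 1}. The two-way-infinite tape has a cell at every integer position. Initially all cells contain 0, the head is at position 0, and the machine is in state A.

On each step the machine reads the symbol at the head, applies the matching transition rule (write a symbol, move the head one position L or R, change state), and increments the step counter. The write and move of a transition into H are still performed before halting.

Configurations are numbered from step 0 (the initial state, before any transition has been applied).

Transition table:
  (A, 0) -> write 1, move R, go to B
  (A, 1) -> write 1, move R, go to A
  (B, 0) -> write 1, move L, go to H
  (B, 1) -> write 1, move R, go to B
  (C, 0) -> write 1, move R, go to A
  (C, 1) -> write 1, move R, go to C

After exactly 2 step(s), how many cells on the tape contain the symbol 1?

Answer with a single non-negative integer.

Answer: 2

Derivation:
Step 1: in state A at pos 0, read 0 -> (A,0)->write 1,move R,goto B. Now: state=B, head=1, tape[-1..2]=0100 (head:   ^)
Step 2: in state B at pos 1, read 0 -> (B,0)->write 1,move L,goto H. Now: state=H, head=0, tape[-1..2]=0110 (head:  ^)
Cells containing 1 after step 2: {0, 1} -> 2 cell(s)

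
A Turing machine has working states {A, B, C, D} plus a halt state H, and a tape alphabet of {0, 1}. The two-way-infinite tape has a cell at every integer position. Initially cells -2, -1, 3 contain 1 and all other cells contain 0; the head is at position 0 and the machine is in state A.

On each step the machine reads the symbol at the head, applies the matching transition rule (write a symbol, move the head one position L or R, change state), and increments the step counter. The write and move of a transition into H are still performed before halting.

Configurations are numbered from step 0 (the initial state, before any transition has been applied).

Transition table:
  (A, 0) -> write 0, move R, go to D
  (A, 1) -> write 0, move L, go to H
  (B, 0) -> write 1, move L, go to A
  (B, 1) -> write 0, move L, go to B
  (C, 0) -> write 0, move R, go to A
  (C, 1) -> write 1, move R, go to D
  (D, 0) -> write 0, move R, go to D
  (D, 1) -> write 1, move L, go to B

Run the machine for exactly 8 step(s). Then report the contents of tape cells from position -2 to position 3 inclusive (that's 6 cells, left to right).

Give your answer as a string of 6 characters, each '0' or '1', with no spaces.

Answer: 110111

Derivation:
Step 1: in state A at pos 0, read 0 -> (A,0)->write 0,move R,goto D. Now: state=D, head=1, tape[-3..4]=01100010 (head:     ^)
Step 2: in state D at pos 1, read 0 -> (D,0)->write 0,move R,goto D. Now: state=D, head=2, tape[-3..4]=01100010 (head:      ^)
Step 3: in state D at pos 2, read 0 -> (D,0)->write 0,move R,goto D. Now: state=D, head=3, tape[-3..4]=01100010 (head:       ^)
Step 4: in state D at pos 3, read 1 -> (D,1)->write 1,move L,goto B. Now: state=B, head=2, tape[-3..4]=01100010 (head:      ^)
Step 5: in state B at pos 2, read 0 -> (B,0)->write 1,move L,goto A. Now: state=A, head=1, tape[-3..4]=01100110 (head:     ^)
Step 6: in state A at pos 1, read 0 -> (A,0)->write 0,move R,goto D. Now: state=D, head=2, tape[-3..4]=01100110 (head:      ^)
Step 7: in state D at pos 2, read 1 -> (D,1)->write 1,move L,goto B. Now: state=B, head=1, tape[-3..4]=01100110 (head:     ^)
Step 8: in state B at pos 1, read 0 -> (B,0)->write 1,move L,goto A. Now: state=A, head=0, tape[-3..4]=01101110 (head:    ^)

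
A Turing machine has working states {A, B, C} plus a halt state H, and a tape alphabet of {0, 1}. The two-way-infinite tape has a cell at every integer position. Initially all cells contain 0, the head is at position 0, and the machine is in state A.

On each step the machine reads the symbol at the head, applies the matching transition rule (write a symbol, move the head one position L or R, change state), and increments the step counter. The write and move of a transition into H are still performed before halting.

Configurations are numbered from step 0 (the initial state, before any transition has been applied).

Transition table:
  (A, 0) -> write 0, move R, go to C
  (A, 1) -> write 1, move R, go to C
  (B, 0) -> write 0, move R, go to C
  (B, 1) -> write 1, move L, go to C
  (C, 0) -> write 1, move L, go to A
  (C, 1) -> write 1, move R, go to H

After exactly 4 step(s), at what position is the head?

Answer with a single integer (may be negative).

Step 1: in state A at pos 0, read 0 -> (A,0)->write 0,move R,goto C. Now: state=C, head=1, tape[-1..2]=0000 (head:   ^)
Step 2: in state C at pos 1, read 0 -> (C,0)->write 1,move L,goto A. Now: state=A, head=0, tape[-1..2]=0010 (head:  ^)
Step 3: in state A at pos 0, read 0 -> (A,0)->write 0,move R,goto C. Now: state=C, head=1, tape[-1..2]=0010 (head:   ^)
Step 4: in state C at pos 1, read 1 -> (C,1)->write 1,move R,goto H. Now: state=H, head=2, tape[-1..3]=00100 (head:    ^)

Answer: 2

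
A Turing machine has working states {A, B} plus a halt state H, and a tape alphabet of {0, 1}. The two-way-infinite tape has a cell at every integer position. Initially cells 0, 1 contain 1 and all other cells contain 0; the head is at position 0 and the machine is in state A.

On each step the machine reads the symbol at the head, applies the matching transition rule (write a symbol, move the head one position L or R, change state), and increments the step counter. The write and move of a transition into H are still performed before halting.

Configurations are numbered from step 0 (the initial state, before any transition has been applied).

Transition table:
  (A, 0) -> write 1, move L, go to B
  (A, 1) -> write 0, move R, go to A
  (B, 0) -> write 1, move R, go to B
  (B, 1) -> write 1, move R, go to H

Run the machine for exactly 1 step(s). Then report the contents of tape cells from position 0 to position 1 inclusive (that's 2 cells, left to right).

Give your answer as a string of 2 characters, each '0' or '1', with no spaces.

Answer: 01

Derivation:
Step 1: in state A at pos 0, read 1 -> (A,1)->write 0,move R,goto A. Now: state=A, head=1, tape[-1..2]=0010 (head:   ^)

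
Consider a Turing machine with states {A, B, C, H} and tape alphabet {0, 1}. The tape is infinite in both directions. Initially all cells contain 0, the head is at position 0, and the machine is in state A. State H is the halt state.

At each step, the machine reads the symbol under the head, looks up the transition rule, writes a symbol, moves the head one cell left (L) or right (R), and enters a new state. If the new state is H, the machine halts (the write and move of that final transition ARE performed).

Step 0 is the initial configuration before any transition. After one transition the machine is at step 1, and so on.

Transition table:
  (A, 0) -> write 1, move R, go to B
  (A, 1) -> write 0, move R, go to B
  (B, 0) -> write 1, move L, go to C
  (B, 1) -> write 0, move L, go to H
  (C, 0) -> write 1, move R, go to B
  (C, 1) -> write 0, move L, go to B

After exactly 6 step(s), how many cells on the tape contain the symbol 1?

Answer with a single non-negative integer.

Answer: 2

Derivation:
Step 1: in state A at pos 0, read 0 -> (A,0)->write 1,move R,goto B. Now: state=B, head=1, tape[-1..2]=0100 (head:   ^)
Step 2: in state B at pos 1, read 0 -> (B,0)->write 1,move L,goto C. Now: state=C, head=0, tape[-1..2]=0110 (head:  ^)
Step 3: in state C at pos 0, read 1 -> (C,1)->write 0,move L,goto B. Now: state=B, head=-1, tape[-2..2]=00010 (head:  ^)
Step 4: in state B at pos -1, read 0 -> (B,0)->write 1,move L,goto C. Now: state=C, head=-2, tape[-3..2]=001010 (head:  ^)
Step 5: in state C at pos -2, read 0 -> (C,0)->write 1,move R,goto B. Now: state=B, head=-1, tape[-3..2]=011010 (head:   ^)
Step 6: in state B at pos -1, read 1 -> (B,1)->write 0,move L,goto H. Now: state=H, head=-2, tape[-3..2]=010010 (head:  ^)
Cells containing 1 after step 6: {-2, 1} -> 2 cell(s)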